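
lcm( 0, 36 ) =0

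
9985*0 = 0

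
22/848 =11/424 = 0.03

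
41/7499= 41/7499 = 0.01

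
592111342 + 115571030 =707682372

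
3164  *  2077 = 6571628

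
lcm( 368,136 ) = 6256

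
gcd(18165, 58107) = 21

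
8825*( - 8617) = - 76045025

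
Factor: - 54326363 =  -7^1*13^1*109^1*5477^1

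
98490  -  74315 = 24175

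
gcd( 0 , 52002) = 52002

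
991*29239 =28975849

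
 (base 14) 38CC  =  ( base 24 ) H7K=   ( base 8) 23374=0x26fc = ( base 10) 9980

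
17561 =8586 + 8975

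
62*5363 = 332506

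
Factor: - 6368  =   - 2^5*199^1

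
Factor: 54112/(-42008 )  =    -  76/59 = - 2^2*19^1*59^( - 1) 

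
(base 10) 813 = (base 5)11223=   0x32d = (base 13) 4a7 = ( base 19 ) 24f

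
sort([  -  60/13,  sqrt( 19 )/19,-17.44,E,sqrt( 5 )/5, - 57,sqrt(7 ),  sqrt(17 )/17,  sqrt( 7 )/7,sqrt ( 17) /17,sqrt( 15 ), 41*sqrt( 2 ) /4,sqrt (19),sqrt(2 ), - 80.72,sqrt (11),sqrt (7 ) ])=[-80.72, - 57, - 17.44 ,  -  60/13,sqrt (19 )/19,sqrt(17)/17,sqrt(17)/17, sqrt(7)/7,sqrt( 5)/5, sqrt (2 ),sqrt( 7 ),sqrt( 7), E , sqrt( 11),sqrt ( 15),sqrt ( 19),41*sqrt(2) /4]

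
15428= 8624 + 6804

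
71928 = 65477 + 6451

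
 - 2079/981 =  - 231/109 = - 2.12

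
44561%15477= 13607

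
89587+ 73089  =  162676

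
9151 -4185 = 4966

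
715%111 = 49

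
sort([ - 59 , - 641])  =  [ - 641,  -  59 ] 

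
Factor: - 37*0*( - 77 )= 0^1 = 0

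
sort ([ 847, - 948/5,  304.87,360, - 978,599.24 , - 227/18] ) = [ - 978, - 948/5,  -  227/18,304.87,360,599.24, 847]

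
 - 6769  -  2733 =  - 9502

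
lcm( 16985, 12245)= 526535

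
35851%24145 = 11706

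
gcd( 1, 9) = 1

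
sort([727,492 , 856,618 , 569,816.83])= [ 492, 569, 618 , 727, 816.83 , 856] 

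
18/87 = 6/29 = 0.21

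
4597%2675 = 1922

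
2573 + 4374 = 6947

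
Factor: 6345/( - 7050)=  - 2^( - 1 )*3^2*5^ (  -  1 )= -9/10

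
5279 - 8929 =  - 3650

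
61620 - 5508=56112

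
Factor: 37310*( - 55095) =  -2055594450 = -  2^1*3^1 * 5^2*7^1*13^1*41^1*3673^1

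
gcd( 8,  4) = 4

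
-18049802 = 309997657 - 328047459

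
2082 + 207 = 2289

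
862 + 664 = 1526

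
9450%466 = 130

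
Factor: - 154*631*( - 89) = 2^1 * 7^1*11^1*89^1*631^1 =8648486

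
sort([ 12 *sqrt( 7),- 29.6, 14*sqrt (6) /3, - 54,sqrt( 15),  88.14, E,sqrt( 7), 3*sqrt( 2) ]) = [ - 54, - 29.6,sqrt( 7), E,sqrt( 15 ), 3*sqrt( 2),14*sqrt( 6)/3,12*sqrt(7),  88.14]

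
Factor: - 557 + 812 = 3^1* 5^1*17^1 = 255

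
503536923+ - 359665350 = 143871573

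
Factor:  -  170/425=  - 2^1*5^( -1)=- 2/5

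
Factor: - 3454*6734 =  - 23259236 = - 2^2 *7^1* 11^1*13^1*37^1*157^1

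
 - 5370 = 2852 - 8222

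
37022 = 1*37022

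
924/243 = 308/81 = 3.80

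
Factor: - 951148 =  - 2^2  *11^1*21617^1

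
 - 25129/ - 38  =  25129/38 =661.29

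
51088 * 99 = 5057712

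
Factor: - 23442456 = -2^3 * 3^1* 17^1*57457^1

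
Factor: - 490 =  - 2^1*5^1 * 7^2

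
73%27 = 19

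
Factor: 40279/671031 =3^(-3 )*29^( - 1 ) *47^1 = 47/783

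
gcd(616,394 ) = 2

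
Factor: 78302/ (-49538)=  - 7^2*31^(-1)= -49/31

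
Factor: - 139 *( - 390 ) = 2^1*3^1*5^1*13^1*139^1 = 54210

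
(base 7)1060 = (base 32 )C1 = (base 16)181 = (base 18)137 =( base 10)385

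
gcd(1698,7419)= 3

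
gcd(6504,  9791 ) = 1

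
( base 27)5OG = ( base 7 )15364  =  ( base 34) 3op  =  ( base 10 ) 4309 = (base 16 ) 10D5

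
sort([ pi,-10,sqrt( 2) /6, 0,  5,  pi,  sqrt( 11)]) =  [  -  10,0,  sqrt( 2)/6,pi,pi,sqrt(11 ),5]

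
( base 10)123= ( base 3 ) 11120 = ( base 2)1111011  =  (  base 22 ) 5D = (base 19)69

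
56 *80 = 4480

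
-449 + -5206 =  - 5655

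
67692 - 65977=1715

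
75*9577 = 718275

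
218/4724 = 109/2362 = 0.05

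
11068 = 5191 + 5877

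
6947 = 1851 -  - 5096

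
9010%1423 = 472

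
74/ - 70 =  - 2 + 33/35=-1.06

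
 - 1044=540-1584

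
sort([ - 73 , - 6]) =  [ - 73 , - 6 ]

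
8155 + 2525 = 10680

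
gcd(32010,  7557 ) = 33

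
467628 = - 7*( - 66804 ) 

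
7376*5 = 36880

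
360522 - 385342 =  - 24820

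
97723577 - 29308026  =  68415551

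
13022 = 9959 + 3063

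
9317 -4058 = 5259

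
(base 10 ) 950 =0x3b6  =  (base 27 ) 185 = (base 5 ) 12300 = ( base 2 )1110110110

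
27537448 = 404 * 68162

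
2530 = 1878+652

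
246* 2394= 588924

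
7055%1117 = 353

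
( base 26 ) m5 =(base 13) 355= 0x241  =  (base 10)577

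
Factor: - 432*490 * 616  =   - 130394880 = - 2^8 * 3^3*5^1*7^3*11^1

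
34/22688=17/11344 = 0.00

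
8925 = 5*1785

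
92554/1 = 92554=92554.00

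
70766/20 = 35383/10 = 3538.30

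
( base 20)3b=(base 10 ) 71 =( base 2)1000111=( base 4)1013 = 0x47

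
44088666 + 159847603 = 203936269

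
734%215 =89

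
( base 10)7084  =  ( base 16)1bac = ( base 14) 2820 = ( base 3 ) 100201101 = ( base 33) 6GM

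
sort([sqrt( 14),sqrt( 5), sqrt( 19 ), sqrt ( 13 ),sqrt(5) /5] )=[sqrt(5)/5, sqrt ( 5),sqrt(  13) , sqrt( 14 ), sqrt ( 19)]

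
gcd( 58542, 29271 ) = 29271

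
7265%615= 500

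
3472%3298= 174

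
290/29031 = 290/29031 = 0.01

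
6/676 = 3/338=0.01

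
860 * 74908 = 64420880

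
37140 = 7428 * 5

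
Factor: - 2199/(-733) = 3^1 =3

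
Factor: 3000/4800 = 2^(-3)*5^1 = 5/8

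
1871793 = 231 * 8103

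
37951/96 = 395 + 31/96=395.32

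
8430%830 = 130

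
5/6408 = 5/6408 = 0.00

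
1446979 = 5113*283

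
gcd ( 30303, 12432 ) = 777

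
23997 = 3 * 7999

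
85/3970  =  17/794 = 0.02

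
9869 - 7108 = 2761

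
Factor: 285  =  3^1*5^1*19^1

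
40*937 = 37480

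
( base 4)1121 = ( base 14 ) 65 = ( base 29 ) 32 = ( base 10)89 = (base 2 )1011001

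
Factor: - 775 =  - 5^2*31^1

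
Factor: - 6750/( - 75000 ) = 9/100  =  2^( - 2)*3^2*5^( - 2)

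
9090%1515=0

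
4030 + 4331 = 8361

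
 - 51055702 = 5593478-56649180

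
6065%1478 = 153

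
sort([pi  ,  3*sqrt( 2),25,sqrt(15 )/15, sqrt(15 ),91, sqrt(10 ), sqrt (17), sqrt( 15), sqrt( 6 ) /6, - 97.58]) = [ - 97.58, sqrt(15)/15,sqrt( 6 ) /6, pi,sqrt (10),  sqrt(15), sqrt( 15 ), sqrt( 17), 3*sqrt(2), 25, 91] 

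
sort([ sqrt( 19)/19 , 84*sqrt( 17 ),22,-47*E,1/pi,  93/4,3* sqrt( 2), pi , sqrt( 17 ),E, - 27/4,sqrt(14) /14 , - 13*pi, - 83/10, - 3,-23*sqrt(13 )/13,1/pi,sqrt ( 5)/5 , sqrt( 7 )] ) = [- 47*E, - 13*pi, - 83/10, - 27/4, - 23*sqrt(13)/13, - 3, sqrt( 19)/19,sqrt( 14)/14,1/pi,1/pi,sqrt ( 5) /5,sqrt( 7),E, pi,sqrt( 17), 3*sqrt( 2),22,93/4,84 * sqrt( 17) ]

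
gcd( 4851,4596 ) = 3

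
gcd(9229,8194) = 1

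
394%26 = 4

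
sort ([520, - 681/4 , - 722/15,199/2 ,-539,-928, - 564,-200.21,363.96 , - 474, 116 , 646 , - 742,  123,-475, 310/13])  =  [ - 928, - 742, - 564,  -  539,  -  475, - 474 , - 200.21, - 681/4, -722/15,  310/13, 199/2, 116, 123, 363.96,520, 646]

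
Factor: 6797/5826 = 7/6 = 2^( - 1)*3^( - 1 )*7^1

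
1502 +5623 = 7125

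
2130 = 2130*1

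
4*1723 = 6892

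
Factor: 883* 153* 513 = 69305787 = 3^5*17^1*19^1* 883^1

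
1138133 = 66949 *17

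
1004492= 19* 52868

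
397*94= 37318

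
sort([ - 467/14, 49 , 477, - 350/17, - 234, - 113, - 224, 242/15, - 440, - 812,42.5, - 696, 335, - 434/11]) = [- 812,- 696,-440, - 234,-224, - 113, - 434/11, - 467/14, - 350/17,242/15, 42.5,49, 335, 477 ] 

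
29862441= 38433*777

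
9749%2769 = 1442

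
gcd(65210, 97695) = 5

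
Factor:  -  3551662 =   -  2^1*1775831^1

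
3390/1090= 3  +  12/109 = 3.11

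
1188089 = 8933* 133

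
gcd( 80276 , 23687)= 1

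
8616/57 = 151  +  3/19 = 151.16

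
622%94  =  58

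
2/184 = 1/92=0.01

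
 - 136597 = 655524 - 792121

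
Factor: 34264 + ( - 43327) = -9063 = - 3^2*19^1*53^1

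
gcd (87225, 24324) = 3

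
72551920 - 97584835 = -25032915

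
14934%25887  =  14934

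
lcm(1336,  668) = 1336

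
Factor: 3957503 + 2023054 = 5980557=3^1*11^1*127^1*1427^1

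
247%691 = 247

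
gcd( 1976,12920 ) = 152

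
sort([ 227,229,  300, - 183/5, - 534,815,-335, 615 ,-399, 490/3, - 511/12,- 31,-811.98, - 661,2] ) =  [ - 811.98,-661, - 534, - 399 ,  -  335, - 511/12, - 183/5, - 31,  2,490/3,227,229,  300, 615,815]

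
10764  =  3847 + 6917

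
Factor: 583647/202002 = 2^ ( - 1)*131^( - 1) * 757^1 = 757/262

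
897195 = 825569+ 71626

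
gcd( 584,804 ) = 4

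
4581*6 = 27486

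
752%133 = 87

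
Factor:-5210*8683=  - 2^1*5^1*19^1*457^1*521^1 = - 45238430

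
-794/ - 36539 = 794/36539 = 0.02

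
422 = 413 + 9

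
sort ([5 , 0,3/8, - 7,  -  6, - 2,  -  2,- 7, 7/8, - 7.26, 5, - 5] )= [ - 7.26, - 7, - 7, - 6, - 5, - 2, - 2,  0, 3/8,7/8  ,  5,  5 ] 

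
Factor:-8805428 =-2^2*2201357^1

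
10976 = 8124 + 2852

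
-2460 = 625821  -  628281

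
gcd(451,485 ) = 1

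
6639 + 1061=7700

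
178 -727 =-549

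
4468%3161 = 1307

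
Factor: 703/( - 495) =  - 3^( - 2 ) * 5^(-1 )*11^( - 1 ) * 19^1* 37^1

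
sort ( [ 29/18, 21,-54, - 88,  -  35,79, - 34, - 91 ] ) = [ - 91 , - 88, - 54, - 35, - 34 , 29/18, 21,  79 ] 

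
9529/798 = 11 + 751/798 = 11.94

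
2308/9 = 2308/9 = 256.44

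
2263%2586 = 2263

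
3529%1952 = 1577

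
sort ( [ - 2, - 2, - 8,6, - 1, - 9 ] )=[ - 9, - 8, - 2, - 2, - 1,6]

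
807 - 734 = 73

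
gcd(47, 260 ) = 1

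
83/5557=83/5557 = 0.01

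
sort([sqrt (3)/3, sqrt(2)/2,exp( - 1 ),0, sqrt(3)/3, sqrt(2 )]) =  [ 0, exp (  -  1 ),sqrt( 3 )/3,sqrt( 3 )/3, sqrt ( 2 )/2,sqrt (2 ) ] 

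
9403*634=5961502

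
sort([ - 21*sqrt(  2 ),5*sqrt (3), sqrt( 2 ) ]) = [ - 21*sqrt(2),sqrt (2), 5*sqrt(3) ] 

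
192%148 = 44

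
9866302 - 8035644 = 1830658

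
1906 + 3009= 4915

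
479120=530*904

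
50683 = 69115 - 18432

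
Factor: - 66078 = - 2^1*3^2*3671^1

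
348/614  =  174/307 = 0.57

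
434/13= 434/13 =33.38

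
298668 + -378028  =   - 79360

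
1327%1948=1327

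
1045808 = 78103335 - 77057527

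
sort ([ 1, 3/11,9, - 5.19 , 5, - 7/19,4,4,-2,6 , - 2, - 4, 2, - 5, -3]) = [ - 5.19,  -  5,-4, - 3, - 2, - 2,-7/19 , 3/11,1, 2 , 4, 4 , 5, 6,9 ]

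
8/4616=1/577 = 0.00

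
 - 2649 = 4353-7002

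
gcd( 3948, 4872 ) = 84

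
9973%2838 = 1459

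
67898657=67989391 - 90734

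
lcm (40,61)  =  2440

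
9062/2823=3 + 593/2823 =3.21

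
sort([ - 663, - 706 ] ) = [ - 706 , - 663] 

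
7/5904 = 7/5904 = 0.00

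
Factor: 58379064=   2^3 * 3^1*677^1 * 3593^1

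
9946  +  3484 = 13430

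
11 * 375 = 4125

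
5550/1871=5550/1871 = 2.97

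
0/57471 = 0=0.00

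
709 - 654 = 55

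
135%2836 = 135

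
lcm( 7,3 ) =21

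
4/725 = 4/725 = 0.01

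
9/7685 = 9/7685 =0.00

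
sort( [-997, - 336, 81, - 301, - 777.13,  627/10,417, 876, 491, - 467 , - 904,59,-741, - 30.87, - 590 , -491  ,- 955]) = [ - 997, - 955, - 904, - 777.13 ,-741, - 590, - 491,-467, - 336 ,- 301, -30.87,59 , 627/10,81, 417,  491, 876 ] 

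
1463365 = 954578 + 508787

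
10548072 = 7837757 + 2710315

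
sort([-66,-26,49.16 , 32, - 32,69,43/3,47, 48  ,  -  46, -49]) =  [-66,-49, - 46, - 32, - 26 , 43/3, 32,47, 48,49.16,69] 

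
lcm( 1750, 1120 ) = 28000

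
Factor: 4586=2^1*2293^1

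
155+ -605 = - 450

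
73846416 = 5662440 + 68183976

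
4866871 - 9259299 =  - 4392428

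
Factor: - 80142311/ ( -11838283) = 1093^( - 1 )*10831^( - 1)*80142311^1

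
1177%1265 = 1177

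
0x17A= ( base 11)314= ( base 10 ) 378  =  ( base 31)C6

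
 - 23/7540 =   -  1+7517/7540 = - 0.00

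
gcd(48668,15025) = 1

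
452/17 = 26 + 10/17  =  26.59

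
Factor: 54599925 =3^1*5^2*557^1*1307^1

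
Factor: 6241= 79^2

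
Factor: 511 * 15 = 3^1 * 5^1 * 7^1 * 73^1=7665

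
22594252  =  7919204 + 14675048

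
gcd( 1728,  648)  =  216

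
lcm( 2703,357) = 18921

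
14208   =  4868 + 9340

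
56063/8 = 7007+7/8 = 7007.88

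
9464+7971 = 17435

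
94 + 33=127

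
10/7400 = 1/740 = 0.00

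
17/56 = 17/56=0.30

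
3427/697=3427/697 = 4.92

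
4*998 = 3992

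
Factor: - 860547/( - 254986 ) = 2^( - 1 )*3^1 * 79^1*3631^1*127493^( - 1 )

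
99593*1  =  99593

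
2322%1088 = 146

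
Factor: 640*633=2^7*3^1*5^1*211^1=405120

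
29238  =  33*886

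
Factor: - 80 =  - 2^4*5^1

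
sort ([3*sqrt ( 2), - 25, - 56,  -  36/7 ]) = [  -  56, - 25,-36/7 , 3*sqrt(2) ] 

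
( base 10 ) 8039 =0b1111101100111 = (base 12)479b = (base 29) 9g6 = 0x1f67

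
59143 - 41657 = 17486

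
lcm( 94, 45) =4230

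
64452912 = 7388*8724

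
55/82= 55/82 = 0.67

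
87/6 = 14 + 1/2 = 14.50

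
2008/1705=2008/1705=1.18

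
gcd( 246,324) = 6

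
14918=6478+8440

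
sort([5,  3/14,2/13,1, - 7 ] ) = [-7, 2/13, 3/14,1, 5]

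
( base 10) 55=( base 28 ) 1r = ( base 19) 2h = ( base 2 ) 110111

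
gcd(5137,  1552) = 1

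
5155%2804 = 2351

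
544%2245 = 544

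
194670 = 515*378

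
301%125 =51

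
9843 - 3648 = 6195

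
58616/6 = 29308/3 = 9769.33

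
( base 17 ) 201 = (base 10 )579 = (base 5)4304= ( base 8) 1103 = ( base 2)1001000011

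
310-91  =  219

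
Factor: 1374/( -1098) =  - 3^( - 1 )*61^( - 1 ) * 229^1 = - 229/183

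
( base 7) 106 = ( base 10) 55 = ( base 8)67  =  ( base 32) 1N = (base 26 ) 23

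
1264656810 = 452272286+812384524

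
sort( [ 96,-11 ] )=[ - 11,96] 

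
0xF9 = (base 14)13b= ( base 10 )249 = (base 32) 7p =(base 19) d2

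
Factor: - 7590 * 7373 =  - 2^1 * 3^1*5^1*11^1*23^1 * 73^1*101^1 = - 55961070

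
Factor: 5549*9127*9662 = 489338975626  =  2^1*31^1*179^1*4831^1*9127^1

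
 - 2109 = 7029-9138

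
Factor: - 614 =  - 2^1*307^1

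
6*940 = 5640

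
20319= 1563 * 13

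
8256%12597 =8256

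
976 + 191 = 1167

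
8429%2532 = 833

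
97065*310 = 30090150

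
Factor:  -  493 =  - 17^1*29^1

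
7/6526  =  7/6526 =0.00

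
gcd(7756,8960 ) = 28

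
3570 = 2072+1498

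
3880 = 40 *97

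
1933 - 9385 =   -  7452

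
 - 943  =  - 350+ - 593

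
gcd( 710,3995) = 5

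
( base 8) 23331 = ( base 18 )1cc9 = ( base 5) 304240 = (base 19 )18A8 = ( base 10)9945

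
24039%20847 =3192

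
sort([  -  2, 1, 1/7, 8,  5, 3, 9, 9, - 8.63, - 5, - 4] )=[ - 8.63, - 5,-4, - 2,1/7, 1, 3, 5 , 8,9 , 9]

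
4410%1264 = 618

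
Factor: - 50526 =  - 2^1*3^2*7^1*401^1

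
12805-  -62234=75039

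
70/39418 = 35/19709 = 0.00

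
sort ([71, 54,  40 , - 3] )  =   [ - 3, 40,54,71]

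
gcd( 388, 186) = 2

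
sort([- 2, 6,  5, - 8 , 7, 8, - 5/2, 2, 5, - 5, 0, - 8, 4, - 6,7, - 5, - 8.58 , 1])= [ - 8.58, - 8,-8, - 6, - 5, - 5, - 5/2, - 2, 0, 1, 2, 4 , 5, 5, 6,7, 7, 8] 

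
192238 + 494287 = 686525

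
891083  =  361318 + 529765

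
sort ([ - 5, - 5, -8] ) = [- 8,-5, - 5]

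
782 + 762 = 1544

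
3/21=1/7 = 0.14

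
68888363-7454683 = 61433680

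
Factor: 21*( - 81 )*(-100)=170100 = 2^2 * 3^5*5^2 * 7^1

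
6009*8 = 48072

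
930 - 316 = 614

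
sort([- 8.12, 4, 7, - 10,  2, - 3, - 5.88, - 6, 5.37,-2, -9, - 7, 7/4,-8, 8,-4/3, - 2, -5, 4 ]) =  [ - 10 , -9, - 8.12,- 8, - 7, - 6, - 5.88, - 5,-3, - 2, - 2, - 4/3, 7/4 , 2, 4, 4,  5.37 , 7,8]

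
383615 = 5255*73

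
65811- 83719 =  - 17908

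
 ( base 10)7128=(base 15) 21a3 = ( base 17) 17b5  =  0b1101111011000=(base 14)2852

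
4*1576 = 6304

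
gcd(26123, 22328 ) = 1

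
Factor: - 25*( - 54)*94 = 126900 = 2^2*3^3*5^2 * 47^1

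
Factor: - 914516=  - 2^2*97^1*2357^1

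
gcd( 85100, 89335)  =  5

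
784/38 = 392/19 = 20.63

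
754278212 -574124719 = 180153493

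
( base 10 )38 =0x26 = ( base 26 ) 1C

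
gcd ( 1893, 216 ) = 3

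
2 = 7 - 5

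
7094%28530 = 7094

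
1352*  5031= 6801912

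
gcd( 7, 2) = 1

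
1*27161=27161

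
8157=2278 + 5879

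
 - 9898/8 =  - 1238+ 3/4 = - 1237.25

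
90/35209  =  90/35209 = 0.00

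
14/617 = 14/617 = 0.02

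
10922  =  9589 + 1333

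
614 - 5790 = - 5176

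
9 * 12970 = 116730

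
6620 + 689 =7309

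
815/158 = 5 + 25/158 = 5.16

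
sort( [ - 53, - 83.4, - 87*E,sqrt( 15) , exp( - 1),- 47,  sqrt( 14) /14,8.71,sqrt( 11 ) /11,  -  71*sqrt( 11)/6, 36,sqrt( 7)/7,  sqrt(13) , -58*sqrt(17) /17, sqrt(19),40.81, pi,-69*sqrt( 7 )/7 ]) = [ - 87 *E, - 83.4, - 53,-47, - 71*sqrt(11)/6, - 69*sqrt(7)/7, - 58 * sqrt( 17)/17, sqrt(14)/14 , sqrt( 11 ) /11,exp(- 1), sqrt( 7)/7 , pi, sqrt(13), sqrt( 15), sqrt(19) , 8.71, 36, 40.81]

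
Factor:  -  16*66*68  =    -  2^7*3^1 * 11^1*17^1 =-  71808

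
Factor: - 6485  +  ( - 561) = - 2^1*13^1 * 271^1 = - 7046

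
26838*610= 16371180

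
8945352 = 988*9054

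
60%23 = 14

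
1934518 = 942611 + 991907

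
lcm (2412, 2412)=2412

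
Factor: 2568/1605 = 2^3 * 5^( - 1 ) = 8/5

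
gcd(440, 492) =4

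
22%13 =9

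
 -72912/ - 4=18228/1 = 18228.00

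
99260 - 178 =99082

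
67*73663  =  4935421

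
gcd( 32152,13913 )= 1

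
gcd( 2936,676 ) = 4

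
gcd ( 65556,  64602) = 18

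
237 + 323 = 560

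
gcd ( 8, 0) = 8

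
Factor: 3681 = 3^2 *409^1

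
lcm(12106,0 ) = 0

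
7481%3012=1457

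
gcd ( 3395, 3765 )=5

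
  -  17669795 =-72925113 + 55255318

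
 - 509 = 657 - 1166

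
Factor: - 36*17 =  - 2^2*3^2*17^1 = -612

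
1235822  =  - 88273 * ( - 14) 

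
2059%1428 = 631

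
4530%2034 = 462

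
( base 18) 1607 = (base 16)1e67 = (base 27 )AI7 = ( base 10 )7783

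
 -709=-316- 393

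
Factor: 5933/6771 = 3^(- 1)*17^1*37^ ( - 1 ) *61^ ( -1 )*349^1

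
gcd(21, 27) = 3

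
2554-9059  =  -6505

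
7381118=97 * 76094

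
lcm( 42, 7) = 42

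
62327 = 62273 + 54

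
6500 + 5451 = 11951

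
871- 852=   19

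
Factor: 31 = 31^1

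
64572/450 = 10762/75 =143.49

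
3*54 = 162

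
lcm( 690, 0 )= 0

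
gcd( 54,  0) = 54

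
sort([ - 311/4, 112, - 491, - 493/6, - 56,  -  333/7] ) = [-491, - 493/6,  -  311/4, - 56, - 333/7,112 ] 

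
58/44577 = 58/44577 = 0.00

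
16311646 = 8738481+7573165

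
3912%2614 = 1298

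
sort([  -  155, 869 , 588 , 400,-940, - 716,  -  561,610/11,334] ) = [ - 940, - 716,  -  561,-155, 610/11,334, 400, 588,869]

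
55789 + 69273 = 125062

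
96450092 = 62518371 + 33931721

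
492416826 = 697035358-204618532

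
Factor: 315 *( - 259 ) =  - 3^2*5^1*7^2*37^1 = - 81585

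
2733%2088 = 645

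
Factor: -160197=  - 3^1 * 67^1*797^1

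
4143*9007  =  37316001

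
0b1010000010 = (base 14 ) 33C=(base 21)19C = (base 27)nl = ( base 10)642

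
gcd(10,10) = 10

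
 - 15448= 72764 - 88212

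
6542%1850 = 992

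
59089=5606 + 53483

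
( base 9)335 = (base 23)bm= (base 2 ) 100010011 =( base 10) 275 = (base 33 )8B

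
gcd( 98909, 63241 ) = 1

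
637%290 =57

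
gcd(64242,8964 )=1494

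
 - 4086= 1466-5552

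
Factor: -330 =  - 2^1 *3^1*5^1 * 11^1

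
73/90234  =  73/90234  =  0.00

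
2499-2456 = 43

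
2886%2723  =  163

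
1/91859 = 1/91859 = 0.00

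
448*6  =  2688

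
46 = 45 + 1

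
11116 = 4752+6364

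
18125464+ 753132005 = 771257469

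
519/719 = 519/719 = 0.72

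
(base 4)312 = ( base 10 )54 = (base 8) 66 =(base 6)130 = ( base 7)105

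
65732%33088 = 32644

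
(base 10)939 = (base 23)1HJ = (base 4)32223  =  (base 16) 3ab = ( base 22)1KF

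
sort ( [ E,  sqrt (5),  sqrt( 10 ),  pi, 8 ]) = [sqrt(5),E, pi,sqrt(10 ), 8]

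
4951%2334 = 283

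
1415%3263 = 1415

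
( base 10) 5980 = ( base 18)1084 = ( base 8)13534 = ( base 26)8M0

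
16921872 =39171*432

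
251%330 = 251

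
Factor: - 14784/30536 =-168/347 = -2^3*3^1 * 7^1 *347^( - 1)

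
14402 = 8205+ 6197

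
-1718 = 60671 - 62389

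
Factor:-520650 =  - 2^1*3^2*5^2*13^1*89^1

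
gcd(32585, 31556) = 343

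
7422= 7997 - 575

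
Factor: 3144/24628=6/47= 2^1 *3^1*47^( - 1) 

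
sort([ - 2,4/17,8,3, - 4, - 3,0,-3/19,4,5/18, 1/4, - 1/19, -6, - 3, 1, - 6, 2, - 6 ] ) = [ - 6,  -  6, - 6, - 4, - 3, - 3, - 2,  -  3/19, - 1/19, 0,  4/17, 1/4,5/18,1,2 , 3,4, 8] 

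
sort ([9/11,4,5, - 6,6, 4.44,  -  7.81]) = [  -  7.81, - 6,9/11,4, 4.44,5,6]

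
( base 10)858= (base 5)11413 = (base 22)1H0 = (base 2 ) 1101011010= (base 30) SI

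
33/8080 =33/8080 = 0.00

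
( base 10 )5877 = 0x16f5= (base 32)5NL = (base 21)D6I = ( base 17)135C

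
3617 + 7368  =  10985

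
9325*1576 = 14696200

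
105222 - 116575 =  - 11353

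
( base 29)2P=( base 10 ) 83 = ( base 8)123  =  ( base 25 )38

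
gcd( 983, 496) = 1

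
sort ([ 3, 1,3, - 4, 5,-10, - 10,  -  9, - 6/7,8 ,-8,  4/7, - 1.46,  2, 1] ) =[ - 10, - 10,-9, - 8, - 4, - 1.46, - 6/7,4/7, 1,1,2, 3,3,5 , 8] 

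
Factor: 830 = 2^1*5^1*83^1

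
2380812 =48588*49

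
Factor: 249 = 3^1*83^1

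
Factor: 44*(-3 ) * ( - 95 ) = 12540 = 2^2* 3^1*5^1*11^1*19^1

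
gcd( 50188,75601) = 1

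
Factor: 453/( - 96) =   -  151/32 = -2^( - 5 ) * 151^1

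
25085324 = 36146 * 694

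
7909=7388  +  521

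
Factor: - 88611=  - 3^1*29537^1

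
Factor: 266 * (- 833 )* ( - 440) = 97494320= 2^4* 5^1 *7^3*11^1*17^1 * 19^1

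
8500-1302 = 7198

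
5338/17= 314= 314.00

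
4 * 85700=342800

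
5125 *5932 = 30401500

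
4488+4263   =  8751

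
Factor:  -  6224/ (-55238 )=8/71 = 2^3*71^( - 1)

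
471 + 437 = 908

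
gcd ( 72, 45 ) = 9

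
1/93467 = 1/93467 = 0.00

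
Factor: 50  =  2^1*5^2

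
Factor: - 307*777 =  - 3^1*7^1*37^1 * 307^1 = - 238539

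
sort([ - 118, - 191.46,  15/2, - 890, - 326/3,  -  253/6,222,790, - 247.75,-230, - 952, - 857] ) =[ - 952, - 890, - 857, - 247.75, - 230, - 191.46, - 118, - 326/3 , - 253/6, 15/2,222, 790] 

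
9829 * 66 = 648714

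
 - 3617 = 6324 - 9941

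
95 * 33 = 3135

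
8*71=568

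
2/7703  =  2/7703 = 0.00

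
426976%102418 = 17304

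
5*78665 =393325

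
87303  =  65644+21659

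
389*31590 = 12288510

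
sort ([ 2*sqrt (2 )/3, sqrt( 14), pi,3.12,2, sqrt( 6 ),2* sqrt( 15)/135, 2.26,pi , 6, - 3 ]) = [ - 3,2*sqrt( 15 ) /135, 2 * sqrt( 2)/3,2, 2.26, sqrt( 6) , 3.12, pi, pi,  sqrt(14),  6] 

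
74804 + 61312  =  136116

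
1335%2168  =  1335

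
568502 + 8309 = 576811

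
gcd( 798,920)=2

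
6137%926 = 581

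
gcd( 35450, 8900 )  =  50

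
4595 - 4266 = 329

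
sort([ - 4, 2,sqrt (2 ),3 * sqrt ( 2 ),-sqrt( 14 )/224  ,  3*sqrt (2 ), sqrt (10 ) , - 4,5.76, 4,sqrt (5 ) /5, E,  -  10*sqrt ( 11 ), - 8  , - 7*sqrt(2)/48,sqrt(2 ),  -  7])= [ - 10  *  sqrt(  11 ),-8,-7, - 4, - 4, - 7*sqrt(2) /48, - sqrt(14) /224 , sqrt( 5) /5  ,  sqrt (2), sqrt(2), 2, E, sqrt( 10), 4, 3 * sqrt( 2), 3*sqrt( 2 ),  5.76]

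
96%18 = 6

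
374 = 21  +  353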